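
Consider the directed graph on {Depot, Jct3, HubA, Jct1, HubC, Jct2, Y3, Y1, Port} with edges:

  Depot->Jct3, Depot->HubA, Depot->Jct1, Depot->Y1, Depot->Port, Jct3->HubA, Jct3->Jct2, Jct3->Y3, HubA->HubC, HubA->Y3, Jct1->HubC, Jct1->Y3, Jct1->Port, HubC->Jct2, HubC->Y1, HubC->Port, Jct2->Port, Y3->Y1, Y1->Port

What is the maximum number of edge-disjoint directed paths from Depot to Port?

5

Assign every edge capacity 1; by Menger, the answer equals the max flow.
Path Depot→Port (+1); total 1.
Path Depot→Jct1→Port (+1); total 2.
Path Depot→Y1→Port (+1); total 3.
Path Depot→Jct3→Jct2→Port (+1); total 4.
Path Depot→HubA→HubC→Port (+1); total 5.
No residual Depot→Port path; max flow = 5.
Certifying cut of size 5: {Depot→HubA, Depot→Jct1, Depot→Jct3, Depot→Port, Depot→Y1}.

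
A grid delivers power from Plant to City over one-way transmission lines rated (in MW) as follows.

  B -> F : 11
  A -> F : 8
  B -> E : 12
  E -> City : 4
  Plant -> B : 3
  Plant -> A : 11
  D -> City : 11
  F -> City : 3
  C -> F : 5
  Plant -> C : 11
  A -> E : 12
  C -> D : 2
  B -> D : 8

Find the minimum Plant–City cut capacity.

12

Augment Plant→A→E→City: bottleneck 4, flow now 4.
Augment Plant→A→F→City: bottleneck 3, flow now 7.
Augment Plant→B→D→City: bottleneck 3, flow now 10.
Augment Plant→C→D→City: bottleneck 2, flow now 12.
No augmenting path remains; maximum flow = 12.
By max-flow min-cut, the minimum cut capacity equals the max flow.
In the residual graph, reachable from Plant: {Plant, A, C, E, F}.
Min-cut edges: Plant→B (3), C→D (2), E→City (4), F→City (3); capacity 3 + 2 + 4 + 3 = 12.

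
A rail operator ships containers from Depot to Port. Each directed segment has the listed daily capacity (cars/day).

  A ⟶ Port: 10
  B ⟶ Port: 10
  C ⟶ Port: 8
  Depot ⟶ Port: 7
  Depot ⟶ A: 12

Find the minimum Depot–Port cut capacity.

Augment Depot→Port: bottleneck 7, flow now 7.
Augment Depot→A→Port: bottleneck 10, flow now 17.
No augmenting path remains; maximum flow = 17.
By max-flow min-cut, the minimum cut capacity equals the max flow.
In the residual graph, reachable from Depot: {Depot, A}.
Min-cut edges: Depot→Port (7), A→Port (10); capacity 7 + 10 = 17.

17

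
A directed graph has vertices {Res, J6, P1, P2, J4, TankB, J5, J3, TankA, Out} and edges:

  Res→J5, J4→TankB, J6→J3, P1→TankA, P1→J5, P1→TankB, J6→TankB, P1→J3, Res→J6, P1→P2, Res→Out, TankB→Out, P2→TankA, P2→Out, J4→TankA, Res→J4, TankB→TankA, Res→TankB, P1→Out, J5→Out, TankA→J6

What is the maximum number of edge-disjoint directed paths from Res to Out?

3

Assign every edge capacity 1; by Menger, the answer equals the max flow.
Path Res→Out (+1); total 1.
Path Res→TankB→Out (+1); total 2.
Path Res→J5→Out (+1); total 3.
No residual Res→Out path; max flow = 3.
Certifying cut of size 3: {Res→J5, Res→Out, TankB→Out}.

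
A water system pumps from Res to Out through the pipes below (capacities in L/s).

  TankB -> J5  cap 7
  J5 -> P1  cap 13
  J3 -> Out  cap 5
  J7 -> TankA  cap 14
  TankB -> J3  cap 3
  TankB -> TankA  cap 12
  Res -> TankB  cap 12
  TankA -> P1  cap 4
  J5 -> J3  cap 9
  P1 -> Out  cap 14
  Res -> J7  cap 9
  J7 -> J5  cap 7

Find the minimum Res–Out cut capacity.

19

Augment Res→TankB→J3→Out: bottleneck 3, flow now 3.
Augment Res→TankB→J5→J3→Out: bottleneck 2, flow now 5.
Augment Res→TankB→J5→P1→Out: bottleneck 5, flow now 10.
Augment Res→TankB→TankA→P1→Out: bottleneck 2, flow now 12.
Augment Res→J7→J5→P1→Out: bottleneck 7, flow now 19.
No augmenting path remains; maximum flow = 19.
By max-flow min-cut, the minimum cut capacity equals the max flow.
In the residual graph, reachable from Res: {Res, TankB, J7, J5, TankA, J3, P1}.
Min-cut edges: J3→Out (5), P1→Out (14); capacity 5 + 14 = 19.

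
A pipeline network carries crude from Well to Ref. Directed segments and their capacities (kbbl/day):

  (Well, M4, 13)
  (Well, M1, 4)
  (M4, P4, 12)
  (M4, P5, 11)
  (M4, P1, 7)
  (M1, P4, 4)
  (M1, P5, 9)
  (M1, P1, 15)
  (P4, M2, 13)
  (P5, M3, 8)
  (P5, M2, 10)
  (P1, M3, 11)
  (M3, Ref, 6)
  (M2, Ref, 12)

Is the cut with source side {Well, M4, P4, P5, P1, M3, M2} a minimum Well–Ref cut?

No — its capacity is 22, but the minimum cut has capacity 17.

Given cut capacity: 4 + 6 + 12 = 22.
Augment Well→M4→P4→M2→Ref: bottleneck 12, flow now 12.
Augment Well→M4→P5→M3→Ref: bottleneck 1, flow now 13.
Augment Well→M1→P5→M3→Ref: bottleneck 4, flow now 17.
No augmenting path remains; maximum flow = 17.
In the residual graph, reachable from Well: {Well}.
Min-cut edges: Well→M4 (13), Well→M1 (4); capacity 13 + 4 = 17.
Cut capacity 22 exceeds the max flow 17, so it is not minimum.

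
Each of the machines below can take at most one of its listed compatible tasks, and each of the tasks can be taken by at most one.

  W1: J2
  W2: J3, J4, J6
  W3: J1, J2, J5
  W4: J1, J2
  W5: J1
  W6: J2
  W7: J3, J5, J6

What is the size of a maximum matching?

Unit-capacity flow: source→left, listed edges, right→sink; max matching = max flow.
Augmenting path W1→J2 (+1); matched 1.
Augmenting path W2→J3 (+1); matched 2.
Augmenting path W3→J1 (+1); matched 3.
Augmenting path W7→J5 (+1); matched 4.
Augmenting path W4→J1→W3→J5→W7→J6 (+1); matched 5.
No augmenting path remains; maximum matching = 5.
König certificate: {W2, W3, W7, J1, J2} is a vertex cover of size 5 (every listed pair touches it), so no matching can be larger.

5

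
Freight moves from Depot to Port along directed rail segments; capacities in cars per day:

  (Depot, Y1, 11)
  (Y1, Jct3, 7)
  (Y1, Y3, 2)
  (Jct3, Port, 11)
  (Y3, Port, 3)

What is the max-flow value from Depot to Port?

9

Augment Depot→Y1→Jct3→Port: bottleneck 7, flow now 7.
Augment Depot→Y1→Y3→Port: bottleneck 2, flow now 9.
No augmenting path remains; maximum flow = 9.
In the residual graph, reachable from Depot: {Depot, Y1}.
Min-cut edges: Y1→Jct3 (7), Y1→Y3 (2); capacity 7 + 2 = 9.
This cut is saturated, so no flow can exceed 9.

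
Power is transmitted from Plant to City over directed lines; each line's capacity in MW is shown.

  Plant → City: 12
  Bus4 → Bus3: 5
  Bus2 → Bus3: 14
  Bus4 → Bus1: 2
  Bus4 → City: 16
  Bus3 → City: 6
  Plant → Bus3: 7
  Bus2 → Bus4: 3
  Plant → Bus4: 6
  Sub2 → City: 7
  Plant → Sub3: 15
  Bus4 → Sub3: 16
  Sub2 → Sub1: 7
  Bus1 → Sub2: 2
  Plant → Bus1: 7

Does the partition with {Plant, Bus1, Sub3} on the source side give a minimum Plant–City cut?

No — its capacity is 27, but the minimum cut has capacity 26.

Given cut capacity: 6 + 7 + 12 + 2 = 27.
Augment Plant→City: bottleneck 12, flow now 12.
Augment Plant→Bus4→City: bottleneck 6, flow now 18.
Augment Plant→Bus3→City: bottleneck 6, flow now 24.
Augment Plant→Bus1→Sub2→City: bottleneck 2, flow now 26.
No augmenting path remains; maximum flow = 26.
In the residual graph, reachable from Plant: {Plant, Bus1, Bus3, Sub3}.
Min-cut edges: Plant→Bus4 (6), Plant→City (12), Bus1→Sub2 (2), Bus3→City (6); capacity 6 + 12 + 2 + 6 = 26.
Cut capacity 27 exceeds the max flow 26, so it is not minimum.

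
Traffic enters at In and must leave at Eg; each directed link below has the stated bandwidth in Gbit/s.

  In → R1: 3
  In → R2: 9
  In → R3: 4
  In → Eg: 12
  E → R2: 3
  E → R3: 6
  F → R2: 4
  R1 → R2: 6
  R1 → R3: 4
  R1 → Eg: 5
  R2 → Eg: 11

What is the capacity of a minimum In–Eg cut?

24

Augment In→Eg: bottleneck 12, flow now 12.
Augment In→R1→Eg: bottleneck 3, flow now 15.
Augment In→R2→Eg: bottleneck 9, flow now 24.
No augmenting path remains; maximum flow = 24.
By max-flow min-cut, the minimum cut capacity equals the max flow.
In the residual graph, reachable from In: {In, R3}.
Min-cut edges: In→R1 (3), In→R2 (9), In→Eg (12); capacity 3 + 9 + 12 = 24.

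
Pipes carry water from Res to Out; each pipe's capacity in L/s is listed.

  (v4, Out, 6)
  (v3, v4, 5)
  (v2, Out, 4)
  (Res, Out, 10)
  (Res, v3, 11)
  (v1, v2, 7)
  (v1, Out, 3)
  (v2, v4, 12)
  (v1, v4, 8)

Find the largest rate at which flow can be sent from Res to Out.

15

Augment Res→Out: bottleneck 10, flow now 10.
Augment Res→v3→v4→Out: bottleneck 5, flow now 15.
No augmenting path remains; maximum flow = 15.
In the residual graph, reachable from Res: {Res, v3}.
Min-cut edges: Res→Out (10), v3→v4 (5); capacity 10 + 5 = 15.
This cut is saturated, so no flow can exceed 15.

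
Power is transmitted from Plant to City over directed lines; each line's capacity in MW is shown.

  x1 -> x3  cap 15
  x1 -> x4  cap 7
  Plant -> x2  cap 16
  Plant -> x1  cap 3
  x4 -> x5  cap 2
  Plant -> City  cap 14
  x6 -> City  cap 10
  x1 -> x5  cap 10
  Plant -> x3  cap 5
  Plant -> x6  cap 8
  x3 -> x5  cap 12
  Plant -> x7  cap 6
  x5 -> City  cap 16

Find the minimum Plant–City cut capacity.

30

Augment Plant→City: bottleneck 14, flow now 14.
Augment Plant→x6→City: bottleneck 8, flow now 22.
Augment Plant→x1→x5→City: bottleneck 3, flow now 25.
Augment Plant→x3→x5→City: bottleneck 5, flow now 30.
No augmenting path remains; maximum flow = 30.
By max-flow min-cut, the minimum cut capacity equals the max flow.
In the residual graph, reachable from Plant: {Plant, x2, x7}.
Min-cut edges: Plant→x1 (3), Plant→x3 (5), Plant→x6 (8), Plant→City (14); capacity 3 + 5 + 8 + 14 = 30.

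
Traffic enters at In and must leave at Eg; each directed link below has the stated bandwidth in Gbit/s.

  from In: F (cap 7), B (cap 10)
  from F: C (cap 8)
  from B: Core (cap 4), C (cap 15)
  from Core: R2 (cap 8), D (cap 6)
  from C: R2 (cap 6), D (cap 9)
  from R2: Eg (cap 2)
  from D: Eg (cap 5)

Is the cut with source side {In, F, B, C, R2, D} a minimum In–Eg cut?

No — its capacity is 11, but the minimum cut has capacity 7.

Given cut capacity: 4 + 2 + 5 = 11.
Augment In→F→C→R2→Eg: bottleneck 2, flow now 2.
Augment In→F→C→D→Eg: bottleneck 5, flow now 7.
No augmenting path remains; maximum flow = 7.
In the residual graph, reachable from In: {In, F, B, Core, C, R2, D}.
Min-cut edges: R2→Eg (2), D→Eg (5); capacity 2 + 5 = 7.
Cut capacity 11 exceeds the max flow 7, so it is not minimum.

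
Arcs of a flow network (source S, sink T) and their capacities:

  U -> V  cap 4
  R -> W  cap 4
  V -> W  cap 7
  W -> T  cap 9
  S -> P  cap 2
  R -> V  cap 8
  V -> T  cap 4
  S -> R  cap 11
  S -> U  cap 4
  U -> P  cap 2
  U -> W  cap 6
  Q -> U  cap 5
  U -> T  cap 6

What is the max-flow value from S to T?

Augment S→U→T: bottleneck 4, flow now 4.
Augment S→R→V→T: bottleneck 4, flow now 8.
Augment S→R→W→T: bottleneck 4, flow now 12.
Augment S→R→V→W→T: bottleneck 3, flow now 15.
No augmenting path remains; maximum flow = 15.
In the residual graph, reachable from S: {S, P}.
Min-cut edges: S→R (11), S→U (4); capacity 11 + 4 = 15.
This cut is saturated, so no flow can exceed 15.

15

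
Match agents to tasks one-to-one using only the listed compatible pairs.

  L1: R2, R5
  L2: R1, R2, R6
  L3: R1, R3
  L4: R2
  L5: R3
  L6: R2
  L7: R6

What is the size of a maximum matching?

Unit-capacity flow: source→left, listed edges, right→sink; max matching = max flow.
Augmenting path L1→R2 (+1); matched 1.
Augmenting path L2→R1 (+1); matched 2.
Augmenting path L3→R3 (+1); matched 3.
Augmenting path L7→R6 (+1); matched 4.
Augmenting path L4→R2→L1→R5 (+1); matched 5.
No augmenting path remains; maximum matching = 5.
König certificate: {L1, R1, R2, R3, R6} is a vertex cover of size 5 (every listed pair touches it), so no matching can be larger.

5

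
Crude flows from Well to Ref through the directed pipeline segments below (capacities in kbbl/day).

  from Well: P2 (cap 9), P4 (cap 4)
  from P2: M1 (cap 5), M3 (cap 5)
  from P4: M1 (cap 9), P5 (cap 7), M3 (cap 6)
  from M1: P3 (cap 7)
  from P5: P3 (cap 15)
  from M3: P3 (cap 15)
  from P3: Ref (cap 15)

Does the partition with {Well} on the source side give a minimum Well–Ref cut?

Yes — it is a minimum cut (capacity 13).

Given cut capacity: 9 + 4 = 13.
Augment Well→P2→M1→P3→Ref: bottleneck 5, flow now 5.
Augment Well→P2→M3→P3→Ref: bottleneck 4, flow now 9.
Augment Well→P4→M1→P3→Ref: bottleneck 2, flow now 11.
Augment Well→P4→P5→P3→Ref: bottleneck 2, flow now 13.
No augmenting path remains; maximum flow = 13.
Cut capacity 13 equals the max flow, so it is a minimum cut.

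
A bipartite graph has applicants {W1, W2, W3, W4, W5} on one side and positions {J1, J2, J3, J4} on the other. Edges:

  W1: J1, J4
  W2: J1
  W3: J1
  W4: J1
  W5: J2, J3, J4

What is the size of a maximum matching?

Unit-capacity flow: source→left, listed edges, right→sink; max matching = max flow.
Augmenting path W1→J1 (+1); matched 1.
Augmenting path W5→J2 (+1); matched 2.
Augmenting path W2→J1→W1→J4 (+1); matched 3.
No augmenting path remains; maximum matching = 3.
König certificate: {W1, W5, J1} is a vertex cover of size 3 (every listed pair touches it), so no matching can be larger.

3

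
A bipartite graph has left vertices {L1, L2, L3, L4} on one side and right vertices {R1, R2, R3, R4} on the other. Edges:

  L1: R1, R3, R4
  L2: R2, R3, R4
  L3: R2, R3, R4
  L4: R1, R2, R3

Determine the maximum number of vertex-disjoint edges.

4

Unit-capacity flow: source→left, listed edges, right→sink; max matching = max flow.
Augmenting path L1→R1 (+1); matched 1.
Augmenting path L2→R2 (+1); matched 2.
Augmenting path L3→R3 (+1); matched 3.
Augmenting path L4→R1→L1→R4 (+1); matched 4.
No augmenting path remains; maximum matching = 4.
König certificate: {L1, L2, L3, L4} is a vertex cover of size 4 (every listed pair touches it), so no matching can be larger.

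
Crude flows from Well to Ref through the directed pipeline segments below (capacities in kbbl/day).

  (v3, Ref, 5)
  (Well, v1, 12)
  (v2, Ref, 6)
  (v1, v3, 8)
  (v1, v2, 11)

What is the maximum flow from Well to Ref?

Augment Well→v1→v2→Ref: bottleneck 6, flow now 6.
Augment Well→v1→v3→Ref: bottleneck 5, flow now 11.
No augmenting path remains; maximum flow = 11.
In the residual graph, reachable from Well: {Well, v1, v2, v3}.
Min-cut edges: v2→Ref (6), v3→Ref (5); capacity 6 + 5 = 11.
This cut is saturated, so no flow can exceed 11.

11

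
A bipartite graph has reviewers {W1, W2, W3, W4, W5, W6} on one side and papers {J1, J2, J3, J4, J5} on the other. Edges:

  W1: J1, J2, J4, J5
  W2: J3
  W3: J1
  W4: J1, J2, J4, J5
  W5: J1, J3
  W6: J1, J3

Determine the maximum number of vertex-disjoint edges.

Unit-capacity flow: source→left, listed edges, right→sink; max matching = max flow.
Augmenting path W1→J1 (+1); matched 1.
Augmenting path W2→J3 (+1); matched 2.
Augmenting path W4→J2 (+1); matched 3.
Augmenting path W3→J1→W1→J4 (+1); matched 4.
No augmenting path remains; maximum matching = 4.
König certificate: {W1, W4, J1, J3} is a vertex cover of size 4 (every listed pair touches it), so no matching can be larger.

4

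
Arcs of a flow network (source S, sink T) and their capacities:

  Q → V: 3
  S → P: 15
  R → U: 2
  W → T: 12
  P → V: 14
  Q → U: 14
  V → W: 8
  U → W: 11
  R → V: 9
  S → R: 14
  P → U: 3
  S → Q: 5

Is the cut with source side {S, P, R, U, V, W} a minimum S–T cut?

Given cut capacity: 5 + 12 = 17.
Augment S→P→U→W→T: bottleneck 3, flow now 3.
Augment S→P→V→W→T: bottleneck 8, flow now 11.
Augment S→Q→U→W→T: bottleneck 1, flow now 12.
No augmenting path remains; maximum flow = 12.
In the residual graph, reachable from S: {S, P, Q, R, U, V, W}.
Min-cut edges: W→T (12); capacity 12 = 12.
Cut capacity 17 exceeds the max flow 12, so it is not minimum.

No — its capacity is 17, but the minimum cut has capacity 12.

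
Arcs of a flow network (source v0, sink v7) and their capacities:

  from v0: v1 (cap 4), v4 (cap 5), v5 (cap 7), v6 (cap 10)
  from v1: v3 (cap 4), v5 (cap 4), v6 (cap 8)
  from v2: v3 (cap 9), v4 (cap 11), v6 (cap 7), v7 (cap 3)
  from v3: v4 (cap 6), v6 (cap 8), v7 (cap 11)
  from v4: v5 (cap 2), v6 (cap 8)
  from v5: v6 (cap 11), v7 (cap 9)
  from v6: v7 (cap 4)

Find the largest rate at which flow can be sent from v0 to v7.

Augment v0→v5→v7: bottleneck 7, flow now 7.
Augment v0→v6→v7: bottleneck 4, flow now 11.
Augment v0→v1→v3→v7: bottleneck 4, flow now 15.
Augment v0→v4→v5→v7: bottleneck 2, flow now 17.
No augmenting path remains; maximum flow = 17.
In the residual graph, reachable from v0: {v0, v4, v6}.
Min-cut edges: v0→v1 (4), v0→v5 (7), v4→v5 (2), v6→v7 (4); capacity 4 + 7 + 2 + 4 = 17.
This cut is saturated, so no flow can exceed 17.

17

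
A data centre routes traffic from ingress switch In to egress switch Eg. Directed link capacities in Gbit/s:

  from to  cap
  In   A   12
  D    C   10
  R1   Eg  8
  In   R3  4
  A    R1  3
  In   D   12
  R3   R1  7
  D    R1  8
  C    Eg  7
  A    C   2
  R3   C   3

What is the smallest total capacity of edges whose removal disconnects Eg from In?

15

Augment In→D→C→Eg: bottleneck 7, flow now 7.
Augment In→D→R1→Eg: bottleneck 5, flow now 12.
Augment In→R3→R1→Eg: bottleneck 3, flow now 15.
No augmenting path remains; maximum flow = 15.
By max-flow min-cut, the minimum cut capacity equals the max flow.
In the residual graph, reachable from In: {In, D, R3, A, C, R1}.
Min-cut edges: C→Eg (7), R1→Eg (8); capacity 7 + 8 = 15.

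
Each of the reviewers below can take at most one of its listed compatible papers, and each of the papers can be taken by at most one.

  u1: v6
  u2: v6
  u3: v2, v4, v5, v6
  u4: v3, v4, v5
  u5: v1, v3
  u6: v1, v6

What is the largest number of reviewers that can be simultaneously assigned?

Unit-capacity flow: source→left, listed edges, right→sink; max matching = max flow.
Augmenting path u1→v6 (+1); matched 1.
Augmenting path u3→v2 (+1); matched 2.
Augmenting path u4→v3 (+1); matched 3.
Augmenting path u5→v1 (+1); matched 4.
Augmenting path u6→v1→u5→v3→u4→v4 (+1); matched 5.
No augmenting path remains; maximum matching = 5.
König certificate: {u3, u4, u5, u6, v6} is a vertex cover of size 5 (every listed pair touches it), so no matching can be larger.

5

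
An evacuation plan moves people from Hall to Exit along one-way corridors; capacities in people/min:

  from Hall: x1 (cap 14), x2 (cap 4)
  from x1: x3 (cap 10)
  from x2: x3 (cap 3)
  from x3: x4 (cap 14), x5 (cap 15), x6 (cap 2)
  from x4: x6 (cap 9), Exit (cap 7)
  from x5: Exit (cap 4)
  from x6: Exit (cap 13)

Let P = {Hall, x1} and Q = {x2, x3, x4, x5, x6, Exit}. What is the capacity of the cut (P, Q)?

14

Edges leaving {Hall, x1}: Hall→x2 (4), x1→x3 (10).
Cut capacity = 4 + 10 = 14.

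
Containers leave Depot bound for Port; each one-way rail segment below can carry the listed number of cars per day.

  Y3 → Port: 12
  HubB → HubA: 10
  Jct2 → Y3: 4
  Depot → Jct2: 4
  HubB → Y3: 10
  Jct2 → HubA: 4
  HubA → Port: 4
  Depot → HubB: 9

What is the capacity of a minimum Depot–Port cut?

Augment Depot→HubB→Y3→Port: bottleneck 9, flow now 9.
Augment Depot→Jct2→Y3→Port: bottleneck 3, flow now 12.
Augment Depot→Jct2→HubA→Port: bottleneck 1, flow now 13.
No augmenting path remains; maximum flow = 13.
By max-flow min-cut, the minimum cut capacity equals the max flow.
In the residual graph, reachable from Depot: {Depot}.
Min-cut edges: Depot→HubB (9), Depot→Jct2 (4); capacity 9 + 4 = 13.

13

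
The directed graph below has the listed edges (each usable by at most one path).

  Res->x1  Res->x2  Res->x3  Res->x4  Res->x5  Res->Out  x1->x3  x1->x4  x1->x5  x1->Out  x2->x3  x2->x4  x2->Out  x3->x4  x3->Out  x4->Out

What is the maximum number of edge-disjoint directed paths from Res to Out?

Assign every edge capacity 1; by Menger, the answer equals the max flow.
Path Res→Out (+1); total 1.
Path Res→x1→Out (+1); total 2.
Path Res→x2→Out (+1); total 3.
Path Res→x3→Out (+1); total 4.
Path Res→x4→Out (+1); total 5.
No residual Res→Out path; max flow = 5.
Certifying cut of size 5: {Res→Out, Res→x1, Res→x2, Res→x3, Res→x4}.

5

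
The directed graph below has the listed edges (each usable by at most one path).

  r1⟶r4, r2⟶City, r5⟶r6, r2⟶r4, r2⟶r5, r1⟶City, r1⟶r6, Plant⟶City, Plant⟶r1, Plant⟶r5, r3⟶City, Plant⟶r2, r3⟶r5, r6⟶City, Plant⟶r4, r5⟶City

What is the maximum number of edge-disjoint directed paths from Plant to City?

4

Assign every edge capacity 1; by Menger, the answer equals the max flow.
Path Plant→City (+1); total 1.
Path Plant→r1→City (+1); total 2.
Path Plant→r2→City (+1); total 3.
Path Plant→r5→City (+1); total 4.
No residual Plant→City path; max flow = 4.
Certifying cut of size 4: {Plant→City, Plant→r1, Plant→r2, Plant→r5}.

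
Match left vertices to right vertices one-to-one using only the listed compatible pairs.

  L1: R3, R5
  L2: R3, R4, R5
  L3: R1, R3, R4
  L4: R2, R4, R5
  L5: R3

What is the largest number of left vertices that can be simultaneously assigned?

5

Unit-capacity flow: source→left, listed edges, right→sink; max matching = max flow.
Augmenting path L1→R3 (+1); matched 1.
Augmenting path L2→R4 (+1); matched 2.
Augmenting path L3→R1 (+1); matched 3.
Augmenting path L4→R2 (+1); matched 4.
Augmenting path L5→R3→L1→R5 (+1); matched 5.
No augmenting path remains; maximum matching = 5.
König certificate: {L1, L2, L3, L4, L5} is a vertex cover of size 5 (every listed pair touches it), so no matching can be larger.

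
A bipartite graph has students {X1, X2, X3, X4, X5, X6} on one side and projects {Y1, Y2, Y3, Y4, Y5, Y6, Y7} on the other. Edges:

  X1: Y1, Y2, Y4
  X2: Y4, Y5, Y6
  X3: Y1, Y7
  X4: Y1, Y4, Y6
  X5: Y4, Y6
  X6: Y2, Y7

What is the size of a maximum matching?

Unit-capacity flow: source→left, listed edges, right→sink; max matching = max flow.
Augmenting path X1→Y1 (+1); matched 1.
Augmenting path X2→Y4 (+1); matched 2.
Augmenting path X3→Y7 (+1); matched 3.
Augmenting path X4→Y6 (+1); matched 4.
Augmenting path X6→Y2 (+1); matched 5.
Augmenting path X5→Y4→X2→Y5 (+1); matched 6.
No augmenting path remains; maximum matching = 6.
König certificate: {X1, X2, X3, X4, X5, X6} is a vertex cover of size 6 (every listed pair touches it), so no matching can be larger.

6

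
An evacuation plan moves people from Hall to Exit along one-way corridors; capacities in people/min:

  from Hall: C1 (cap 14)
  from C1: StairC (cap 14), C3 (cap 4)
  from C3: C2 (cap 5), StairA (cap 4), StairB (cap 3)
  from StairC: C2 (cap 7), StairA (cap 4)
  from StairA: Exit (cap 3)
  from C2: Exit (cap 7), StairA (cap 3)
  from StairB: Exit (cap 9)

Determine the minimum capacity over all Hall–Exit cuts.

13

Augment Hall→C1→C3→StairA→Exit: bottleneck 3, flow now 3.
Augment Hall→C1→C3→C2→Exit: bottleneck 1, flow now 4.
Augment Hall→C1→StairC→C2→Exit: bottleneck 6, flow now 10.
Augment Hall→C1→StairC→StairA→C3→StairB→Exit: bottleneck 3, flow now 13. (uses reverse residual edge)
No augmenting path remains; maximum flow = 13.
By max-flow min-cut, the minimum cut capacity equals the max flow.
In the residual graph, reachable from Hall: {Hall, C1, C3, StairC, StairA, C2}.
Min-cut edges: C3→StairB (3), StairA→Exit (3), C2→Exit (7); capacity 3 + 3 + 7 = 13.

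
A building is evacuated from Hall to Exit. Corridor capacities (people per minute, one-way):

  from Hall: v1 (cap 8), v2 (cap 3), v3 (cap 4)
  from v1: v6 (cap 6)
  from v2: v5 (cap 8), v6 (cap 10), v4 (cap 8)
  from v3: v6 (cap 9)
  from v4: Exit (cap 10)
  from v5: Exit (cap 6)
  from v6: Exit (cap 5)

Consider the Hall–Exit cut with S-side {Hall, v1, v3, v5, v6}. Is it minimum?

No — its capacity is 14, but the minimum cut has capacity 8.

Given cut capacity: 3 + 6 + 5 = 14.
Augment Hall→v1→v6→Exit: bottleneck 5, flow now 5.
Augment Hall→v2→v4→Exit: bottleneck 3, flow now 8.
No augmenting path remains; maximum flow = 8.
In the residual graph, reachable from Hall: {Hall, v1, v3, v6}.
Min-cut edges: Hall→v2 (3), v6→Exit (5); capacity 3 + 5 = 8.
Cut capacity 14 exceeds the max flow 8, so it is not minimum.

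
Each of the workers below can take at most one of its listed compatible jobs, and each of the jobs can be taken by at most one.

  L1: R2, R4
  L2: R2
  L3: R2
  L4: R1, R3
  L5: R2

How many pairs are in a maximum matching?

Unit-capacity flow: source→left, listed edges, right→sink; max matching = max flow.
Augmenting path L1→R2 (+1); matched 1.
Augmenting path L4→R1 (+1); matched 2.
Augmenting path L2→R2→L1→R4 (+1); matched 3.
No augmenting path remains; maximum matching = 3.
König certificate: {L1, L4, R2} is a vertex cover of size 3 (every listed pair touches it), so no matching can be larger.

3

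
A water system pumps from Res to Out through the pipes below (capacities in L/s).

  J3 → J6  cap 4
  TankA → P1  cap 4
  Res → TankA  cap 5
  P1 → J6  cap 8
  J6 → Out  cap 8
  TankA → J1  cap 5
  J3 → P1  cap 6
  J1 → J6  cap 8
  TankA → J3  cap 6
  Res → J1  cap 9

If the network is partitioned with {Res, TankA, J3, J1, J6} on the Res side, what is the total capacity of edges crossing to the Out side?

Edges leaving {Res, TankA, J3, J1, J6}: TankA→P1 (4), J3→P1 (6), J6→Out (8).
Cut capacity = 4 + 6 + 8 = 18.

18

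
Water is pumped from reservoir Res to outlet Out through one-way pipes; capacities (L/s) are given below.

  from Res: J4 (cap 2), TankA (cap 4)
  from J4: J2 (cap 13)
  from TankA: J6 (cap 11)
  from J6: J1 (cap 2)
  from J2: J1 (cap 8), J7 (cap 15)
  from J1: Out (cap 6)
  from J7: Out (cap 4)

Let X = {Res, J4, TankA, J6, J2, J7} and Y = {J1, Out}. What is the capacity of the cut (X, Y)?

Edges leaving {Res, J4, TankA, J6, J2, J7}: J6→J1 (2), J2→J1 (8), J7→Out (4).
Cut capacity = 2 + 8 + 4 = 14.

14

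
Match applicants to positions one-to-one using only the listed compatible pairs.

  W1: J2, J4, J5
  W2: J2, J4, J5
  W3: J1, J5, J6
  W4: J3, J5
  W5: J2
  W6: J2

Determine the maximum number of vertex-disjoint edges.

Unit-capacity flow: source→left, listed edges, right→sink; max matching = max flow.
Augmenting path W1→J2 (+1); matched 1.
Augmenting path W2→J4 (+1); matched 2.
Augmenting path W3→J1 (+1); matched 3.
Augmenting path W4→J3 (+1); matched 4.
Augmenting path W5→J2→W1→J5 (+1); matched 5.
No augmenting path remains; maximum matching = 5.
König certificate: {W1, W2, W3, W4, J2} is a vertex cover of size 5 (every listed pair touches it), so no matching can be larger.

5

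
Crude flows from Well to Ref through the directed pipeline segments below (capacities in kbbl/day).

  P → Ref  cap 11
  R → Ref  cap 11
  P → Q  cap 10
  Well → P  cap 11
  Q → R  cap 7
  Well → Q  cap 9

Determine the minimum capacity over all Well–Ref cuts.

18

Augment Well→P→Ref: bottleneck 11, flow now 11.
Augment Well→Q→R→Ref: bottleneck 7, flow now 18.
No augmenting path remains; maximum flow = 18.
By max-flow min-cut, the minimum cut capacity equals the max flow.
In the residual graph, reachable from Well: {Well, Q}.
Min-cut edges: Well→P (11), Q→R (7); capacity 11 + 7 = 18.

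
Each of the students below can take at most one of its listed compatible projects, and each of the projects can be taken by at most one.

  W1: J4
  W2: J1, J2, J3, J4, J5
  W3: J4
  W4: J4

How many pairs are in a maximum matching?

2

Unit-capacity flow: source→left, listed edges, right→sink; max matching = max flow.
Augmenting path W1→J4 (+1); matched 1.
Augmenting path W2→J1 (+1); matched 2.
No augmenting path remains; maximum matching = 2.
König certificate: {W2, J4} is a vertex cover of size 2 (every listed pair touches it), so no matching can be larger.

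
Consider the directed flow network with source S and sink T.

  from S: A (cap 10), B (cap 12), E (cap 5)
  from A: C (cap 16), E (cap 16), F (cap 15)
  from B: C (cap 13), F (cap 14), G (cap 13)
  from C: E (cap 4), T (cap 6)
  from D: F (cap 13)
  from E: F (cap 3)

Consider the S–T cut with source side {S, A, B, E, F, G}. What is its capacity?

Edges leaving {S, A, B, E, F, G}: A→C (16), B→C (13).
Cut capacity = 16 + 13 = 29.

29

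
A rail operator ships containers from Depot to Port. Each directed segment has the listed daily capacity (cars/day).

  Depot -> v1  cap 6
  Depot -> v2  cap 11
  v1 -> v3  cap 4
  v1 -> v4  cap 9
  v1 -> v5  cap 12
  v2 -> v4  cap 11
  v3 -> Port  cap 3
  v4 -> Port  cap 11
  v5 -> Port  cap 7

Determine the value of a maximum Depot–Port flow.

17

Augment Depot→v1→v3→Port: bottleneck 3, flow now 3.
Augment Depot→v1→v4→Port: bottleneck 3, flow now 6.
Augment Depot→v2→v4→Port: bottleneck 8, flow now 14.
Augment Depot→v2→v4→v1→v5→Port: bottleneck 3, flow now 17. (uses reverse residual edge)
No augmenting path remains; maximum flow = 17.
In the residual graph, reachable from Depot: {Depot}.
Min-cut edges: Depot→v1 (6), Depot→v2 (11); capacity 6 + 11 = 17.
This cut is saturated, so no flow can exceed 17.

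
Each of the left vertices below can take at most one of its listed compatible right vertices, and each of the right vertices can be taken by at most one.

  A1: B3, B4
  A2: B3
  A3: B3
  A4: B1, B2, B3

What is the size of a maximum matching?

3

Unit-capacity flow: source→left, listed edges, right→sink; max matching = max flow.
Augmenting path A1→B3 (+1); matched 1.
Augmenting path A4→B1 (+1); matched 2.
Augmenting path A2→B3→A1→B4 (+1); matched 3.
No augmenting path remains; maximum matching = 3.
König certificate: {A1, A4, B3} is a vertex cover of size 3 (every listed pair touches it), so no matching can be larger.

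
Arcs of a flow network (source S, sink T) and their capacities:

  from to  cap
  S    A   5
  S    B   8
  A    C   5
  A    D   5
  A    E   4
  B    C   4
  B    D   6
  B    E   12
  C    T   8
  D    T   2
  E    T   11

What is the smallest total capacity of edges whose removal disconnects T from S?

13

Augment S→A→C→T: bottleneck 5, flow now 5.
Augment S→B→C→T: bottleneck 3, flow now 8.
Augment S→B→D→T: bottleneck 2, flow now 10.
Augment S→B→E→T: bottleneck 3, flow now 13.
No augmenting path remains; maximum flow = 13.
By max-flow min-cut, the minimum cut capacity equals the max flow.
In the residual graph, reachable from S: {S}.
Min-cut edges: S→A (5), S→B (8); capacity 5 + 8 = 13.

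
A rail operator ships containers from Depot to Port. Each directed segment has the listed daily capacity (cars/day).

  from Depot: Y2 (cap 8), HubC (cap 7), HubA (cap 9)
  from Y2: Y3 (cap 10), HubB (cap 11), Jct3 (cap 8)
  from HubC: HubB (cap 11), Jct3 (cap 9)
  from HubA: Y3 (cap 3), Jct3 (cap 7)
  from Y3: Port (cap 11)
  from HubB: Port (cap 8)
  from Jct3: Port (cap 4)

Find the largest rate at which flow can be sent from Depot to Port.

Augment Depot→Y2→Y3→Port: bottleneck 8, flow now 8.
Augment Depot→HubC→HubB→Port: bottleneck 7, flow now 15.
Augment Depot→HubA→Y3→Port: bottleneck 3, flow now 18.
Augment Depot→HubA→Jct3→Port: bottleneck 4, flow now 22.
No augmenting path remains; maximum flow = 22.
In the residual graph, reachable from Depot: {Depot, HubA, Jct3}.
Min-cut edges: Depot→Y2 (8), Depot→HubC (7), HubA→Y3 (3), Jct3→Port (4); capacity 8 + 7 + 3 + 4 = 22.
This cut is saturated, so no flow can exceed 22.

22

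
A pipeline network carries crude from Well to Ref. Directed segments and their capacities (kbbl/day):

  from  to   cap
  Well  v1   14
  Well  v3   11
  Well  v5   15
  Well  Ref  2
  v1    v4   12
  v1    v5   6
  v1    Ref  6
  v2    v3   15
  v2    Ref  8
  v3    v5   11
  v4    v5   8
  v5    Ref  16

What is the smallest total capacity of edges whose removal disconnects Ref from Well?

24

Augment Well→Ref: bottleneck 2, flow now 2.
Augment Well→v1→Ref: bottleneck 6, flow now 8.
Augment Well→v5→Ref: bottleneck 15, flow now 23.
Augment Well→v1→v5→Ref: bottleneck 1, flow now 24.
No augmenting path remains; maximum flow = 24.
By max-flow min-cut, the minimum cut capacity equals the max flow.
In the residual graph, reachable from Well: {Well, v1, v3, v4, v5}.
Min-cut edges: Well→Ref (2), v1→Ref (6), v5→Ref (16); capacity 2 + 6 + 16 = 24.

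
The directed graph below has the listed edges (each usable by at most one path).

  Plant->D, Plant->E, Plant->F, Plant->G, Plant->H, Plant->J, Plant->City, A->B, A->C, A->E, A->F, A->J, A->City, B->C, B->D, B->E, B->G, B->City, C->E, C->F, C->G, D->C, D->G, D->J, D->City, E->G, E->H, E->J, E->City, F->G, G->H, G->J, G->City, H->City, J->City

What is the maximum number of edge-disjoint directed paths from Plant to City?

Assign every edge capacity 1; by Menger, the answer equals the max flow.
Path Plant→City (+1); total 1.
Path Plant→D→City (+1); total 2.
Path Plant→E→City (+1); total 3.
Path Plant→G→City (+1); total 4.
Path Plant→H→City (+1); total 5.
Path Plant→J→City (+1); total 6.
No residual Plant→City path; max flow = 6.
Certifying cut of size 6: {G→City, H→City, J→City, Plant→City, Plant→D, Plant→E}.

6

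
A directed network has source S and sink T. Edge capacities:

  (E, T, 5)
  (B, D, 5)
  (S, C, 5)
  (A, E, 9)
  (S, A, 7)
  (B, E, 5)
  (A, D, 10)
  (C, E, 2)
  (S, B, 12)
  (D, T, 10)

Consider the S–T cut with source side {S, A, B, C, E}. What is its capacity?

Edges leaving {S, A, B, C, E}: A→D (10), B→D (5), E→T (5).
Cut capacity = 10 + 5 + 5 = 20.

20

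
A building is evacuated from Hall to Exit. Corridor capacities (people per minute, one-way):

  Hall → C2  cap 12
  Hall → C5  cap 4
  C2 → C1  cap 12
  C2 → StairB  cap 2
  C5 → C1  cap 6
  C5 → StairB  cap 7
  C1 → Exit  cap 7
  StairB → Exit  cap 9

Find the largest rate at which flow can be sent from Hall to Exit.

13

Augment Hall→C2→C1→Exit: bottleneck 7, flow now 7.
Augment Hall→C2→StairB→Exit: bottleneck 2, flow now 9.
Augment Hall→C5→StairB→Exit: bottleneck 4, flow now 13.
No augmenting path remains; maximum flow = 13.
In the residual graph, reachable from Hall: {Hall, C2, C1}.
Min-cut edges: Hall→C5 (4), C2→StairB (2), C1→Exit (7); capacity 4 + 2 + 7 = 13.
This cut is saturated, so no flow can exceed 13.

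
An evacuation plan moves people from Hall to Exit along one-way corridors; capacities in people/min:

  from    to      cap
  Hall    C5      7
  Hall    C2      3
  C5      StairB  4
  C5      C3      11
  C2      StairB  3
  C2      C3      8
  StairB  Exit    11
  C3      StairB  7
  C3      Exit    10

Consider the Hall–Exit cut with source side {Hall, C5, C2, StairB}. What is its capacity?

Edges leaving {Hall, C5, C2, StairB}: C5→C3 (11), C2→C3 (8), StairB→Exit (11).
Cut capacity = 11 + 8 + 11 = 30.

30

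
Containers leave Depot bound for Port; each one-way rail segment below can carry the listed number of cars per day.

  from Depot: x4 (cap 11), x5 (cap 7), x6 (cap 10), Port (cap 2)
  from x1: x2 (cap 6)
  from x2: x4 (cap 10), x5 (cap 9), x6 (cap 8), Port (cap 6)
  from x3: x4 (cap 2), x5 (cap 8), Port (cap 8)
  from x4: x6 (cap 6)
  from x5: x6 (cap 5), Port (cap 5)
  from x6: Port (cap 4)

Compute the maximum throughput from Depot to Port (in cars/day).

11

Augment Depot→Port: bottleneck 2, flow now 2.
Augment Depot→x5→Port: bottleneck 5, flow now 7.
Augment Depot→x6→Port: bottleneck 4, flow now 11.
No augmenting path remains; maximum flow = 11.
In the residual graph, reachable from Depot: {Depot, x4, x5, x6}.
Min-cut edges: Depot→Port (2), x5→Port (5), x6→Port (4); capacity 2 + 5 + 4 = 11.
This cut is saturated, so no flow can exceed 11.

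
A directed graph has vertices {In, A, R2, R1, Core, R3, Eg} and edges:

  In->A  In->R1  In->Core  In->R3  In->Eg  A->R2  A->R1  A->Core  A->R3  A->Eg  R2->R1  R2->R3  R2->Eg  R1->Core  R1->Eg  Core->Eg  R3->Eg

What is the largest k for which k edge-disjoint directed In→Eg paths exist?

5

Assign every edge capacity 1; by Menger, the answer equals the max flow.
Path In→Eg (+1); total 1.
Path In→A→Eg (+1); total 2.
Path In→R1→Eg (+1); total 3.
Path In→Core→Eg (+1); total 4.
Path In→R3→Eg (+1); total 5.
No residual In→Eg path; max flow = 5.
Certifying cut of size 5: {In→A, In→Core, In→Eg, In→R1, In→R3}.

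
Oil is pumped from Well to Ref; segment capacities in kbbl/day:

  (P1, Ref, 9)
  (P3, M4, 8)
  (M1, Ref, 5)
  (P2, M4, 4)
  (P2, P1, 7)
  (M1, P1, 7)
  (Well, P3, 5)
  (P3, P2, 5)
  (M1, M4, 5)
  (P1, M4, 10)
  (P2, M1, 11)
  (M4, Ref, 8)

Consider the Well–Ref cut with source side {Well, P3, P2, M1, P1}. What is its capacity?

Edges leaving {Well, P3, P2, M1, P1}: P3→M4 (8), P2→M4 (4), M1→M4 (5), M1→Ref (5), P1→M4 (10), P1→Ref (9).
Cut capacity = 8 + 4 + 5 + 5 + 10 + 9 = 41.

41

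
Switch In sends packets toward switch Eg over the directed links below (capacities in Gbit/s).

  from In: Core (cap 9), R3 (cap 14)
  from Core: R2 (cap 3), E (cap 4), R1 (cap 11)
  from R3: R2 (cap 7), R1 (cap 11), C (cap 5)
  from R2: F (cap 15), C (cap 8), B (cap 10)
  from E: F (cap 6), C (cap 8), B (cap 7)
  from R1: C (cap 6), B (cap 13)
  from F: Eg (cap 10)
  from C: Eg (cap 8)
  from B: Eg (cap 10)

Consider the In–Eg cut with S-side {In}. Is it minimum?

Yes — it is a minimum cut (capacity 23).

Given cut capacity: 9 + 14 = 23.
Augment In→R3→C→Eg: bottleneck 5, flow now 5.
Augment In→Core→R2→F→Eg: bottleneck 3, flow now 8.
Augment In→Core→E→F→Eg: bottleneck 4, flow now 12.
Augment In→Core→R1→C→Eg: bottleneck 2, flow now 14.
Augment In→R3→R2→F→Eg: bottleneck 3, flow now 17.
Augment In→R3→R2→C→Eg: bottleneck 1, flow now 18.
Augment In→R3→R2→B→Eg: bottleneck 3, flow now 21.
Augment In→R3→R1→B→Eg: bottleneck 2, flow now 23.
No augmenting path remains; maximum flow = 23.
Cut capacity 23 equals the max flow, so it is a minimum cut.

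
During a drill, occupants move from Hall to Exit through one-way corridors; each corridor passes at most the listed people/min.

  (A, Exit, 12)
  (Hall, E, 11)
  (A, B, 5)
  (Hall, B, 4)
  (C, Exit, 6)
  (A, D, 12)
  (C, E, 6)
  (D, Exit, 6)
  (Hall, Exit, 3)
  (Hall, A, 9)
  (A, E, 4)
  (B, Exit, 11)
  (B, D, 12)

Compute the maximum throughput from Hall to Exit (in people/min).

Augment Hall→Exit: bottleneck 3, flow now 3.
Augment Hall→A→Exit: bottleneck 9, flow now 12.
Augment Hall→B→Exit: bottleneck 4, flow now 16.
No augmenting path remains; maximum flow = 16.
In the residual graph, reachable from Hall: {Hall, E}.
Min-cut edges: Hall→A (9), Hall→B (4), Hall→Exit (3); capacity 9 + 4 + 3 = 16.
This cut is saturated, so no flow can exceed 16.

16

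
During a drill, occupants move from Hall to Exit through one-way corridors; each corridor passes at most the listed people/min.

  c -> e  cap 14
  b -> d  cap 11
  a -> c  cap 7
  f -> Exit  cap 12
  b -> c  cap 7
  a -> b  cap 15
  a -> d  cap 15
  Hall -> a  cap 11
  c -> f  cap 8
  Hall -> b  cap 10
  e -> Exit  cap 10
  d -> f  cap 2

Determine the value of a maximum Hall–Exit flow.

16

Augment Hall→a→c→e→Exit: bottleneck 7, flow now 7.
Augment Hall→a→d→f→Exit: bottleneck 2, flow now 9.
Augment Hall→b→c→e→Exit: bottleneck 3, flow now 12.
Augment Hall→b→c→f→Exit: bottleneck 4, flow now 16.
No augmenting path remains; maximum flow = 16.
In the residual graph, reachable from Hall: {Hall, a, b, d}.
Min-cut edges: a→c (7), b→c (7), d→f (2); capacity 7 + 7 + 2 = 16.
This cut is saturated, so no flow can exceed 16.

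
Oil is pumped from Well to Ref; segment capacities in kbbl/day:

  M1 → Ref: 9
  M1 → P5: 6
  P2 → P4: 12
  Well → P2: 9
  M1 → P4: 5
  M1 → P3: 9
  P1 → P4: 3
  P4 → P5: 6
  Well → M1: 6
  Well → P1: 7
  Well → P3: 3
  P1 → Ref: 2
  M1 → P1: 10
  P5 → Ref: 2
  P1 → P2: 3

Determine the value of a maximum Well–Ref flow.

Augment Well→M1→Ref: bottleneck 6, flow now 6.
Augment Well→P1→Ref: bottleneck 2, flow now 8.
Augment Well→P1→P4→P5→Ref: bottleneck 2, flow now 10.
No augmenting path remains; maximum flow = 10.
In the residual graph, reachable from Well: {Well, P1, P3, P2, P4, P5}.
Min-cut edges: Well→M1 (6), P1→Ref (2), P5→Ref (2); capacity 6 + 2 + 2 = 10.
This cut is saturated, so no flow can exceed 10.

10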